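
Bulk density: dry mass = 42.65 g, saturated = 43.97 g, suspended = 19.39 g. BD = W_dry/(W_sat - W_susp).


BD = 42.65 / (43.97 - 19.39) = 42.65 / 24.58 = 1.735 g/cm^3

1.735


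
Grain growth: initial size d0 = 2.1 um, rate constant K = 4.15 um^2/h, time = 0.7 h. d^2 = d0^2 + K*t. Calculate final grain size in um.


d^2 = 2.1^2 + 4.15*0.7 = 7.315
d = sqrt(7.315) = 2.7 um

2.7


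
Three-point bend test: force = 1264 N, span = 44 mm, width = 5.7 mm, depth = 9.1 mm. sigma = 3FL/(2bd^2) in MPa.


sigma = 3*1264*44/(2*5.7*9.1^2) = 176.7 MPa

176.7


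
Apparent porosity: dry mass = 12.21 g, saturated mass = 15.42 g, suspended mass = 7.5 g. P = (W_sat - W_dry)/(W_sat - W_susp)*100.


P = (15.42 - 12.21) / (15.42 - 7.5) * 100 = 3.21 / 7.92 * 100 = 40.5%

40.5


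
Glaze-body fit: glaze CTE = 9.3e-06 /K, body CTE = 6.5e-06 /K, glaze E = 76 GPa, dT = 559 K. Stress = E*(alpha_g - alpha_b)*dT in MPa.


Stress = 76*1000*(9.3e-06 - 6.5e-06)*559 = 119.0 MPa

119.0


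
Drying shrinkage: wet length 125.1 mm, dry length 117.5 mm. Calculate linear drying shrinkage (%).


DS = (125.1 - 117.5) / 125.1 * 100 = 6.08%

6.08


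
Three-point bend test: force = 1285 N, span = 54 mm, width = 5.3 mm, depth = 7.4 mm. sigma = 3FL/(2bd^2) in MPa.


sigma = 3*1285*54/(2*5.3*7.4^2) = 358.6 MPa

358.6


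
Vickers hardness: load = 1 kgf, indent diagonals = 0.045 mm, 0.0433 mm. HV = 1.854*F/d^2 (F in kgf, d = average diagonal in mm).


d_avg = (0.045+0.0433)/2 = 0.04415 mm
HV = 1.854*1/0.04415^2 = 951

951


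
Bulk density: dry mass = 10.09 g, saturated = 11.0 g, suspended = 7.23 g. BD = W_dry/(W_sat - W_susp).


BD = 10.09 / (11.0 - 7.23) = 10.09 / 3.77 = 2.676 g/cm^3

2.676


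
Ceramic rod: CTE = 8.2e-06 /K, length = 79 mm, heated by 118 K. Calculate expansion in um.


dL = 8.2e-06 * 79 * 118 * 1000 = 76.44 um

76.44


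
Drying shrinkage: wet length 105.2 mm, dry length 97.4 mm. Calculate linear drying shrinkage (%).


DS = (105.2 - 97.4) / 105.2 * 100 = 7.41%

7.41


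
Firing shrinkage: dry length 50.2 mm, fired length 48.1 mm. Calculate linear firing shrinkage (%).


FS = (50.2 - 48.1) / 50.2 * 100 = 4.18%

4.18


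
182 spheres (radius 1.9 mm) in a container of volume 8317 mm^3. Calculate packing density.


V_sphere = 4/3*pi*1.9^3 = 28.7309 mm^3
Total V = 182*28.7309 = 5229.0238 mm^3
PD = 5229.0238 / 8317 = 0.629

0.629


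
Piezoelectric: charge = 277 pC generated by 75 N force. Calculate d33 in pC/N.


d33 = 277 / 75 = 3.7 pC/N

3.7


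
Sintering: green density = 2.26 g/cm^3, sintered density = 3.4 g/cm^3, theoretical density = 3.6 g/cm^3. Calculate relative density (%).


Relative = 3.4 / 3.6 * 100 = 94.4%

94.4


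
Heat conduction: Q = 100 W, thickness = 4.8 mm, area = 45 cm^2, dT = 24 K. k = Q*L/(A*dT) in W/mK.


k = 100*4.8/1000/(45/10000*24) = 4.44 W/mK

4.44


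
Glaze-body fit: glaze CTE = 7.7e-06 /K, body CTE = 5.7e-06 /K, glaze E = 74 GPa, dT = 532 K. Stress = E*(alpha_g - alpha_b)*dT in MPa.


Stress = 74*1000*(7.7e-06 - 5.7e-06)*532 = 78.7 MPa

78.7


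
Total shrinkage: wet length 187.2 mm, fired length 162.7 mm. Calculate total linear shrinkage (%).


TS = (187.2 - 162.7) / 187.2 * 100 = 13.09%

13.09


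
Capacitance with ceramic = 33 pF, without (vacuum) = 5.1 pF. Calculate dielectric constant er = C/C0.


er = 33 / 5.1 = 6.47

6.47


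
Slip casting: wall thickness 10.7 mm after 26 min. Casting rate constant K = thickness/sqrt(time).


K = 10.7 / sqrt(26) = 10.7 / 5.099 = 2.098 mm/min^0.5

2.098


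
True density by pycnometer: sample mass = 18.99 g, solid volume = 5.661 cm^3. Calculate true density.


TD = 18.99 / 5.661 = 3.355 g/cm^3

3.355


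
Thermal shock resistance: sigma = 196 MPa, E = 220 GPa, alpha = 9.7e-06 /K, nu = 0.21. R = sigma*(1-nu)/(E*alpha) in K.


R = 196*(1-0.21)/(220*1000*9.7e-06) = 73 K

73


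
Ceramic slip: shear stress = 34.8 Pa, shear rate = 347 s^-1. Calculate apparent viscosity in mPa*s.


eta = tau/gamma * 1000 = 34.8/347 * 1000 = 100.3 mPa*s

100.3


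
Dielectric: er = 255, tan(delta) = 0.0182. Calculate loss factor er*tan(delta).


Loss = 255 * 0.0182 = 4.641

4.641


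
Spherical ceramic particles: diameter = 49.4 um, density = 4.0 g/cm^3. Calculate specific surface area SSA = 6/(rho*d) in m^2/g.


SSA = 6 / (4.0 * 49.4) = 0.03 m^2/g

0.03


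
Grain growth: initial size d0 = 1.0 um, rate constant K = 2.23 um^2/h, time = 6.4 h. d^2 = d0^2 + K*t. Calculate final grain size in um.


d^2 = 1.0^2 + 2.23*6.4 = 15.272
d = sqrt(15.272) = 3.91 um

3.91


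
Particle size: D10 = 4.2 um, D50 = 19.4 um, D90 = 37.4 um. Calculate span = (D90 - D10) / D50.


Span = (37.4 - 4.2) / 19.4 = 33.2 / 19.4 = 1.711

1.711


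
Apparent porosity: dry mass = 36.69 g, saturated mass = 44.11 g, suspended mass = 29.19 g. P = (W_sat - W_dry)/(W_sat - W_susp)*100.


P = (44.11 - 36.69) / (44.11 - 29.19) * 100 = 7.42 / 14.92 * 100 = 49.7%

49.7


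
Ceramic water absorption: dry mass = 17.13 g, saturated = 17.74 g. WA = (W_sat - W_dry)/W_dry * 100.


WA = (17.74 - 17.13) / 17.13 * 100 = 3.56%

3.56


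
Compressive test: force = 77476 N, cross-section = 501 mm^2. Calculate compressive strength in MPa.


CS = 77476 / 501 = 154.6 MPa

154.6


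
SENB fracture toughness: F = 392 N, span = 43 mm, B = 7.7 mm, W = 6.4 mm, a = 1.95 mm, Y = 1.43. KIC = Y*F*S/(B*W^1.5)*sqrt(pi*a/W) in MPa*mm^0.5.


KIC = 1.43*392*43/(7.7*6.4^1.5)*sqrt(pi*1.95/6.4) = 189.16

189.16


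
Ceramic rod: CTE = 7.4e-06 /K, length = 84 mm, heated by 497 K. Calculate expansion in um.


dL = 7.4e-06 * 84 * 497 * 1000 = 308.935 um

308.935


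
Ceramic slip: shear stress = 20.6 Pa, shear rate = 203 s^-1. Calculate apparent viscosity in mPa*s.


eta = tau/gamma * 1000 = 20.6/203 * 1000 = 101.5 mPa*s

101.5


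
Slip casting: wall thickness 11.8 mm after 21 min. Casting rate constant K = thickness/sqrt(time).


K = 11.8 / sqrt(21) = 11.8 / 4.5826 = 2.575 mm/min^0.5

2.575


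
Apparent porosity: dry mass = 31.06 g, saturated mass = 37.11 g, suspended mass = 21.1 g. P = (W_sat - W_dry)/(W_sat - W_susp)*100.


P = (37.11 - 31.06) / (37.11 - 21.1) * 100 = 6.05 / 16.01 * 100 = 37.8%

37.8


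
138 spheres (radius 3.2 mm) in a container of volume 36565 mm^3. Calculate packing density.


V_sphere = 4/3*pi*3.2^3 = 137.2583 mm^3
Total V = 138*137.2583 = 18941.6454 mm^3
PD = 18941.6454 / 36565 = 0.518

0.518


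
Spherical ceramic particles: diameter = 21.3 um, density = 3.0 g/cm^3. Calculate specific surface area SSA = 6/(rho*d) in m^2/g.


SSA = 6 / (3.0 * 21.3) = 0.094 m^2/g

0.094


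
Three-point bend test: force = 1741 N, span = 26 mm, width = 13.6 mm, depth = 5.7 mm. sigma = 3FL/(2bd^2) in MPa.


sigma = 3*1741*26/(2*13.6*5.7^2) = 153.7 MPa

153.7


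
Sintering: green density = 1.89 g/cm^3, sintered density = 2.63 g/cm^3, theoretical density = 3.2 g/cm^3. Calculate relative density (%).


Relative = 2.63 / 3.2 * 100 = 82.2%

82.2


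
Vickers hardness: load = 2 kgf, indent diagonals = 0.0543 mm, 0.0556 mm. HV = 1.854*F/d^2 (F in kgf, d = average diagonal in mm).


d_avg = (0.0543+0.0556)/2 = 0.05495 mm
HV = 1.854*2/0.05495^2 = 1228

1228


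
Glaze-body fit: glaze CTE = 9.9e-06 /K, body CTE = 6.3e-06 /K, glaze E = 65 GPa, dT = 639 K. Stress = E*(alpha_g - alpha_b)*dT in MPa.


Stress = 65*1000*(9.9e-06 - 6.3e-06)*639 = 149.5 MPa

149.5


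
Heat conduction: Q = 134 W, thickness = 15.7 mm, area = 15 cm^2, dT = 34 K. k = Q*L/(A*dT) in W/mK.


k = 134*15.7/1000/(15/10000*34) = 41.25 W/mK

41.25


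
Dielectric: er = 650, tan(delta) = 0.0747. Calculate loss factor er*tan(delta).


Loss = 650 * 0.0747 = 48.555

48.555


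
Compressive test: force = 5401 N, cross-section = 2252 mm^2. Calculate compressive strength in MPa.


CS = 5401 / 2252 = 2.4 MPa

2.4


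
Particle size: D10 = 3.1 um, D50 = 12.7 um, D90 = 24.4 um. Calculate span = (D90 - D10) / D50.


Span = (24.4 - 3.1) / 12.7 = 21.3 / 12.7 = 1.677

1.677


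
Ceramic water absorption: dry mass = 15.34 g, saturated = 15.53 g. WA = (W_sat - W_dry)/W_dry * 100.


WA = (15.53 - 15.34) / 15.34 * 100 = 1.24%

1.24


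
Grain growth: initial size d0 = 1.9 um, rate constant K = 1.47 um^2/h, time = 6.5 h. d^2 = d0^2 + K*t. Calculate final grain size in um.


d^2 = 1.9^2 + 1.47*6.5 = 13.165
d = sqrt(13.165) = 3.63 um

3.63


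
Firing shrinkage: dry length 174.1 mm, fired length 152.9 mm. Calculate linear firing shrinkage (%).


FS = (174.1 - 152.9) / 174.1 * 100 = 12.18%

12.18


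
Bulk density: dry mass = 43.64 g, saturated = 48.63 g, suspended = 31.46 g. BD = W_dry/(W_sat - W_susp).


BD = 43.64 / (48.63 - 31.46) = 43.64 / 17.17 = 2.542 g/cm^3

2.542


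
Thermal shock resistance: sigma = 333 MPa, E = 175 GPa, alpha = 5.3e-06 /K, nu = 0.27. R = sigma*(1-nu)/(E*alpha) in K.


R = 333*(1-0.27)/(175*1000*5.3e-06) = 262 K

262


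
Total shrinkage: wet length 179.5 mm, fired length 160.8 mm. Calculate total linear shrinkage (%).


TS = (179.5 - 160.8) / 179.5 * 100 = 10.42%

10.42


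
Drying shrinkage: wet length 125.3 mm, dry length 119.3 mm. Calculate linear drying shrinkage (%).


DS = (125.3 - 119.3) / 125.3 * 100 = 4.79%

4.79


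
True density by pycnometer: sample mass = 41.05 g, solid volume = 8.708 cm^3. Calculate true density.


TD = 41.05 / 8.708 = 4.714 g/cm^3

4.714


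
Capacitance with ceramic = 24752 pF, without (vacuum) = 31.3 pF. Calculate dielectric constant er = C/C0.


er = 24752 / 31.3 = 790.8

790.8


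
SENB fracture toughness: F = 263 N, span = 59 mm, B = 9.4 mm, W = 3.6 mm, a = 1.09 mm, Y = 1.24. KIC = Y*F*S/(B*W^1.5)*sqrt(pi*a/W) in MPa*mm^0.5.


KIC = 1.24*263*59/(9.4*3.6^1.5)*sqrt(pi*1.09/3.6) = 292.27

292.27


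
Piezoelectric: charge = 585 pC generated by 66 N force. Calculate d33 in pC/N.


d33 = 585 / 66 = 8.9 pC/N

8.9


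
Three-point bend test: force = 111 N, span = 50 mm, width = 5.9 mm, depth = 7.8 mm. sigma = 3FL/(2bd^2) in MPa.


sigma = 3*111*50/(2*5.9*7.8^2) = 23.2 MPa

23.2


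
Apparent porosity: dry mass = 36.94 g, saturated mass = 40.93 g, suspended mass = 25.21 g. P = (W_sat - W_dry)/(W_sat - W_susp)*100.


P = (40.93 - 36.94) / (40.93 - 25.21) * 100 = 3.99 / 15.72 * 100 = 25.4%

25.4


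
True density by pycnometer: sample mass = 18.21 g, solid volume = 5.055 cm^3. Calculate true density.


TD = 18.21 / 5.055 = 3.602 g/cm^3

3.602


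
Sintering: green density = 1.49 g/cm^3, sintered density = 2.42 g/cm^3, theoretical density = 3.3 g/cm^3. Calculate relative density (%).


Relative = 2.42 / 3.3 * 100 = 73.3%

73.3


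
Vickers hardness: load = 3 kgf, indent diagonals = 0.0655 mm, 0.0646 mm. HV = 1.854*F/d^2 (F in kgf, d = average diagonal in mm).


d_avg = (0.0655+0.0646)/2 = 0.06505 mm
HV = 1.854*3/0.06505^2 = 1314

1314


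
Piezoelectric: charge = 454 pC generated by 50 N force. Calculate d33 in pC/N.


d33 = 454 / 50 = 9.1 pC/N

9.1


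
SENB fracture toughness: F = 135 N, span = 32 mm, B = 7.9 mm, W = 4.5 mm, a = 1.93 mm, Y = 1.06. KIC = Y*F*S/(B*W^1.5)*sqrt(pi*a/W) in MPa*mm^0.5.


KIC = 1.06*135*32/(7.9*4.5^1.5)*sqrt(pi*1.93/4.5) = 70.48

70.48


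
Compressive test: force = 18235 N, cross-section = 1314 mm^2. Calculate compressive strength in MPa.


CS = 18235 / 1314 = 13.9 MPa

13.9


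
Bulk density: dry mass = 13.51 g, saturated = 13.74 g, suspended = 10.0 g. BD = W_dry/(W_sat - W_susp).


BD = 13.51 / (13.74 - 10.0) = 13.51 / 3.74 = 3.612 g/cm^3

3.612


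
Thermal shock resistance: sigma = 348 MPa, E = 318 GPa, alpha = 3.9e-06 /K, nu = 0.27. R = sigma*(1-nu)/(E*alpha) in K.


R = 348*(1-0.27)/(318*1000*3.9e-06) = 205 K

205


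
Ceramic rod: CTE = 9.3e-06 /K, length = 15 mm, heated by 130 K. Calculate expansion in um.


dL = 9.3e-06 * 15 * 130 * 1000 = 18.135 um

18.135


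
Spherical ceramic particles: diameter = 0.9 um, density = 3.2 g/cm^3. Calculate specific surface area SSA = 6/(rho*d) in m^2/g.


SSA = 6 / (3.2 * 0.9) = 2.083 m^2/g

2.083


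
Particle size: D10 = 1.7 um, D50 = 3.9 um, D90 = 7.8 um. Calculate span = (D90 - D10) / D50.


Span = (7.8 - 1.7) / 3.9 = 6.1 / 3.9 = 1.564

1.564


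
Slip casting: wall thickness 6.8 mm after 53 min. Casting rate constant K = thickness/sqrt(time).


K = 6.8 / sqrt(53) = 6.8 / 7.2801 = 0.934 mm/min^0.5

0.934


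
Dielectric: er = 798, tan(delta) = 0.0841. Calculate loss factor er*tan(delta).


Loss = 798 * 0.0841 = 67.112

67.112


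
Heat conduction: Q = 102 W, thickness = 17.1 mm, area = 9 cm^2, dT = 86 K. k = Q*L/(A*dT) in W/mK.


k = 102*17.1/1000/(9/10000*86) = 22.53 W/mK

22.53


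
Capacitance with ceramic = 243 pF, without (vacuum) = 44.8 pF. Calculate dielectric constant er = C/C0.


er = 243 / 44.8 = 5.42

5.42


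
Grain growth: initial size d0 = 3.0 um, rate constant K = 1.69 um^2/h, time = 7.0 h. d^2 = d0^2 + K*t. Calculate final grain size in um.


d^2 = 3.0^2 + 1.69*7.0 = 20.83
d = sqrt(20.83) = 4.56 um

4.56


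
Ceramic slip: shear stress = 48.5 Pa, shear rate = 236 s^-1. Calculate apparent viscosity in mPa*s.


eta = tau/gamma * 1000 = 48.5/236 * 1000 = 205.5 mPa*s

205.5


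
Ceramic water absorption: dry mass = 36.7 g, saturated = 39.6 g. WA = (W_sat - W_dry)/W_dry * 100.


WA = (39.6 - 36.7) / 36.7 * 100 = 7.9%

7.9


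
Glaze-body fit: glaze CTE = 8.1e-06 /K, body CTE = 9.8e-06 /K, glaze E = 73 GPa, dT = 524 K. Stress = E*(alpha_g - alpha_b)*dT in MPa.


Stress = 73*1000*(8.1e-06 - 9.8e-06)*524 = -65.0 MPa

-65.0


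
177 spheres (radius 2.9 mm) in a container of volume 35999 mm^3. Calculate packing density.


V_sphere = 4/3*pi*2.9^3 = 102.1604 mm^3
Total V = 177*102.1604 = 18082.3908 mm^3
PD = 18082.3908 / 35999 = 0.502

0.502


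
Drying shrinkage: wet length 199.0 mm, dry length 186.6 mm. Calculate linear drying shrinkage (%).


DS = (199.0 - 186.6) / 199.0 * 100 = 6.23%

6.23


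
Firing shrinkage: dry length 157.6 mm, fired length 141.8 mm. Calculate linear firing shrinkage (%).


FS = (157.6 - 141.8) / 157.6 * 100 = 10.03%

10.03


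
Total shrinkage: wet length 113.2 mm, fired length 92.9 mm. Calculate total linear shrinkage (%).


TS = (113.2 - 92.9) / 113.2 * 100 = 17.93%

17.93


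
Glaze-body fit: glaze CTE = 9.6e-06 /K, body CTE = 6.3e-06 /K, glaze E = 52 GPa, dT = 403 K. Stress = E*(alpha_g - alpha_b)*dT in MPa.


Stress = 52*1000*(9.6e-06 - 6.3e-06)*403 = 69.2 MPa

69.2


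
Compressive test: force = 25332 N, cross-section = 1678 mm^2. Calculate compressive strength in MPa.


CS = 25332 / 1678 = 15.1 MPa

15.1


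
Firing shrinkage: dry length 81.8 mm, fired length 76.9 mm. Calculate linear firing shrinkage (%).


FS = (81.8 - 76.9) / 81.8 * 100 = 5.99%

5.99


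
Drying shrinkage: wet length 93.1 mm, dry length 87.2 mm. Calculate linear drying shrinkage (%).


DS = (93.1 - 87.2) / 93.1 * 100 = 6.34%

6.34


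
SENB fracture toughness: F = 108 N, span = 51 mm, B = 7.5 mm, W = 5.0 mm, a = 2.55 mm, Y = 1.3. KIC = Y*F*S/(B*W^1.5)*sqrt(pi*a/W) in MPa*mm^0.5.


KIC = 1.3*108*51/(7.5*5.0^1.5)*sqrt(pi*2.55/5.0) = 108.09

108.09


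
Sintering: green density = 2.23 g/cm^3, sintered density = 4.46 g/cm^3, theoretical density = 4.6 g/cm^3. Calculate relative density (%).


Relative = 4.46 / 4.6 * 100 = 97.0%

97.0


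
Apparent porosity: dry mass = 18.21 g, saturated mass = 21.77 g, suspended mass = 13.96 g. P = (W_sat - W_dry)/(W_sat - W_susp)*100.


P = (21.77 - 18.21) / (21.77 - 13.96) * 100 = 3.56 / 7.81 * 100 = 45.6%

45.6


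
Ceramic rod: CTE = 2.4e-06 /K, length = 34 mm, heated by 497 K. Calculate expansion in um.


dL = 2.4e-06 * 34 * 497 * 1000 = 40.555 um

40.555


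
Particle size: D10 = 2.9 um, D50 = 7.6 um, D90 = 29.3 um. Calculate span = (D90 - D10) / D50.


Span = (29.3 - 2.9) / 7.6 = 26.4 / 7.6 = 3.474

3.474


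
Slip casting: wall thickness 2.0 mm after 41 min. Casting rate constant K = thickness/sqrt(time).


K = 2.0 / sqrt(41) = 2.0 / 6.4031 = 0.312 mm/min^0.5

0.312


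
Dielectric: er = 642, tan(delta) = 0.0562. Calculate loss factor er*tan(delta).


Loss = 642 * 0.0562 = 36.08

36.08


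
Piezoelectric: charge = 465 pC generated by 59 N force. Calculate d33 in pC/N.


d33 = 465 / 59 = 7.9 pC/N

7.9


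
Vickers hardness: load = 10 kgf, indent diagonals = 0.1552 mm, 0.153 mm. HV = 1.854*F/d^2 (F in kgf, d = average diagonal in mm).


d_avg = (0.1552+0.153)/2 = 0.1541 mm
HV = 1.854*10/0.1541^2 = 781

781


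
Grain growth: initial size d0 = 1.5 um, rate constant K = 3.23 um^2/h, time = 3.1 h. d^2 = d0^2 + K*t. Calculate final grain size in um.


d^2 = 1.5^2 + 3.23*3.1 = 12.263
d = sqrt(12.263) = 3.5 um

3.5


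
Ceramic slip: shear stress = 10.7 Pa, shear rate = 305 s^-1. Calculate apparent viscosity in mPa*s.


eta = tau/gamma * 1000 = 10.7/305 * 1000 = 35.1 mPa*s

35.1


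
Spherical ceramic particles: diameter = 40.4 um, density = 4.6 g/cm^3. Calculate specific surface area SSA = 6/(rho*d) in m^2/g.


SSA = 6 / (4.6 * 40.4) = 0.032 m^2/g

0.032


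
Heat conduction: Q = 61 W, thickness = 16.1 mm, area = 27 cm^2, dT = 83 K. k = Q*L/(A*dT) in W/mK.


k = 61*16.1/1000/(27/10000*83) = 4.38 W/mK

4.38


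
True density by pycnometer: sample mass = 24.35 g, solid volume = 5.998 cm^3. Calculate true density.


TD = 24.35 / 5.998 = 4.06 g/cm^3

4.06


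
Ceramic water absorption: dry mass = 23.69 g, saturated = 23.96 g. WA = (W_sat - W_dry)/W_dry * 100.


WA = (23.96 - 23.69) / 23.69 * 100 = 1.14%

1.14


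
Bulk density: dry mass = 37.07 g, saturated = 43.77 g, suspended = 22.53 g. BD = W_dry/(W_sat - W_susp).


BD = 37.07 / (43.77 - 22.53) = 37.07 / 21.24 = 1.745 g/cm^3

1.745


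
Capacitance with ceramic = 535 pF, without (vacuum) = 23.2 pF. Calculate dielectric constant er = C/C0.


er = 535 / 23.2 = 23.06

23.06


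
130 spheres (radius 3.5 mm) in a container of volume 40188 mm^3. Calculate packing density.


V_sphere = 4/3*pi*3.5^3 = 179.5944 mm^3
Total V = 130*179.5944 = 23347.272 mm^3
PD = 23347.272 / 40188 = 0.581

0.581


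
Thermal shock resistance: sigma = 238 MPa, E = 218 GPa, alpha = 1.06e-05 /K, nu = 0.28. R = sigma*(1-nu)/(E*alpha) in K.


R = 238*(1-0.28)/(218*1000*1.06e-05) = 74 K

74


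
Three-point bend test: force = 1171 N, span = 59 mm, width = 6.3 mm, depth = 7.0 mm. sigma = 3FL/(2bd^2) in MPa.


sigma = 3*1171*59/(2*6.3*7.0^2) = 335.7 MPa

335.7


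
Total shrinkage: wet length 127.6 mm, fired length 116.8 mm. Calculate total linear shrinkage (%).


TS = (127.6 - 116.8) / 127.6 * 100 = 8.46%

8.46


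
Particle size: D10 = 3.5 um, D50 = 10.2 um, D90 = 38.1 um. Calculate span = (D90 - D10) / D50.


Span = (38.1 - 3.5) / 10.2 = 34.6 / 10.2 = 3.392

3.392


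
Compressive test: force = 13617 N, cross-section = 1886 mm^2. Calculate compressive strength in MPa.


CS = 13617 / 1886 = 7.2 MPa

7.2


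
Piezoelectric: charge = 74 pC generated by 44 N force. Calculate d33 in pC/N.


d33 = 74 / 44 = 1.7 pC/N

1.7


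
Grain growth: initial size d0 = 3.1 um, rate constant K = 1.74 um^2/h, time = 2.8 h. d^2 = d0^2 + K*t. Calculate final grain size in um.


d^2 = 3.1^2 + 1.74*2.8 = 14.482
d = sqrt(14.482) = 3.81 um

3.81


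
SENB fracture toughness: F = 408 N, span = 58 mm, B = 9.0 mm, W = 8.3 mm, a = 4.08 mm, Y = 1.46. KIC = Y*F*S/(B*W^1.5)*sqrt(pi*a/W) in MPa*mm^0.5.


KIC = 1.46*408*58/(9.0*8.3^1.5)*sqrt(pi*4.08/8.3) = 199.5

199.5


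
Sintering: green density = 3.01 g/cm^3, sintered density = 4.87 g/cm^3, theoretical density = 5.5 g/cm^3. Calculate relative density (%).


Relative = 4.87 / 5.5 * 100 = 88.5%

88.5


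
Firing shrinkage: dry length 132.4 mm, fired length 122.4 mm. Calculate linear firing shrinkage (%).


FS = (132.4 - 122.4) / 132.4 * 100 = 7.55%

7.55


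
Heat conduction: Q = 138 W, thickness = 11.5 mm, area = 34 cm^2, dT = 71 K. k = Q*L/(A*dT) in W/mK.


k = 138*11.5/1000/(34/10000*71) = 6.57 W/mK

6.57


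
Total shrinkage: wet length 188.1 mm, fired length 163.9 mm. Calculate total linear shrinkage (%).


TS = (188.1 - 163.9) / 188.1 * 100 = 12.87%

12.87


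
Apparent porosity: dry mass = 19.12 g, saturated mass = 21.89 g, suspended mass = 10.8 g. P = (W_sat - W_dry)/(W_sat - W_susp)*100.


P = (21.89 - 19.12) / (21.89 - 10.8) * 100 = 2.77 / 11.09 * 100 = 25.0%

25.0


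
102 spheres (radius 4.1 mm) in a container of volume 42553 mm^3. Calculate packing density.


V_sphere = 4/3*pi*4.1^3 = 288.6956 mm^3
Total V = 102*288.6956 = 29446.9512 mm^3
PD = 29446.9512 / 42553 = 0.692

0.692


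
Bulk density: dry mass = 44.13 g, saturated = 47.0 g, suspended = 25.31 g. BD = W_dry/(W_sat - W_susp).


BD = 44.13 / (47.0 - 25.31) = 44.13 / 21.69 = 2.035 g/cm^3

2.035


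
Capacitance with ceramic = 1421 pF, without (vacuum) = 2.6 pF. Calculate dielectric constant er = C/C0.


er = 1421 / 2.6 = 546.54

546.54


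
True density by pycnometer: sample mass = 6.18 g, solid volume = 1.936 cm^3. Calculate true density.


TD = 6.18 / 1.936 = 3.192 g/cm^3

3.192


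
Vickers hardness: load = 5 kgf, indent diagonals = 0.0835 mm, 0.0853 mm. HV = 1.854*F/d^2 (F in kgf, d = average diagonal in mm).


d_avg = (0.0835+0.0853)/2 = 0.0844 mm
HV = 1.854*5/0.0844^2 = 1301

1301


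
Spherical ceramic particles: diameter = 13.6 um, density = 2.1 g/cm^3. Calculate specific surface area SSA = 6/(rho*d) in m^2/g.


SSA = 6 / (2.1 * 13.6) = 0.21 m^2/g

0.21


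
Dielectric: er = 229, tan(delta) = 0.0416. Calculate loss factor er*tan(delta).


Loss = 229 * 0.0416 = 9.526

9.526


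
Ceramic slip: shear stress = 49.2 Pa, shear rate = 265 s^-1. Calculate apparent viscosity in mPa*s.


eta = tau/gamma * 1000 = 49.2/265 * 1000 = 185.7 mPa*s

185.7


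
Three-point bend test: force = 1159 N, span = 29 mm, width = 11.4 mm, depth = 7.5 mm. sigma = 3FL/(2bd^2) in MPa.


sigma = 3*1159*29/(2*11.4*7.5^2) = 78.6 MPa

78.6


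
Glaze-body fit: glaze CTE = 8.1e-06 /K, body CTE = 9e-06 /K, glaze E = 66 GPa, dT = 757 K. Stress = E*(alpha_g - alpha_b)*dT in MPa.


Stress = 66*1000*(8.1e-06 - 9e-06)*757 = -45.0 MPa

-45.0


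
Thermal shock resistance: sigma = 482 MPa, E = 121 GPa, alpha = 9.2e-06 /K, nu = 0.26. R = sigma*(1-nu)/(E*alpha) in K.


R = 482*(1-0.26)/(121*1000*9.2e-06) = 320 K

320


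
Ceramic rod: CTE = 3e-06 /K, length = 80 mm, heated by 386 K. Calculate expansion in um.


dL = 3e-06 * 80 * 386 * 1000 = 92.64 um

92.64


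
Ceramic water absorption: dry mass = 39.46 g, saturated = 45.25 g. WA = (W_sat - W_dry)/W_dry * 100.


WA = (45.25 - 39.46) / 39.46 * 100 = 14.67%

14.67


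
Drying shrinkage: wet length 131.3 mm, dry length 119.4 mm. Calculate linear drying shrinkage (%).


DS = (131.3 - 119.4) / 131.3 * 100 = 9.06%

9.06


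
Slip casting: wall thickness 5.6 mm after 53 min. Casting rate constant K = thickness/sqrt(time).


K = 5.6 / sqrt(53) = 5.6 / 7.2801 = 0.769 mm/min^0.5

0.769


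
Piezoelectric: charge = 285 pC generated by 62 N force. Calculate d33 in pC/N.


d33 = 285 / 62 = 4.6 pC/N

4.6


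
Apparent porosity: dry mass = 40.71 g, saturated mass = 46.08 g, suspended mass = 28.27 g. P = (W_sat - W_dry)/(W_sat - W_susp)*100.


P = (46.08 - 40.71) / (46.08 - 28.27) * 100 = 5.37 / 17.81 * 100 = 30.2%

30.2


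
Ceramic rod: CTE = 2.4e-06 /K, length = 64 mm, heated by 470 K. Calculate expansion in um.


dL = 2.4e-06 * 64 * 470 * 1000 = 72.192 um

72.192


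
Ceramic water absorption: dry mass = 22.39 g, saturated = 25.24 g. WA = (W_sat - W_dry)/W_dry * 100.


WA = (25.24 - 22.39) / 22.39 * 100 = 12.73%

12.73


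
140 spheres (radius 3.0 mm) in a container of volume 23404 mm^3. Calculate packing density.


V_sphere = 4/3*pi*3.0^3 = 113.0973 mm^3
Total V = 140*113.0973 = 15833.622 mm^3
PD = 15833.622 / 23404 = 0.677

0.677


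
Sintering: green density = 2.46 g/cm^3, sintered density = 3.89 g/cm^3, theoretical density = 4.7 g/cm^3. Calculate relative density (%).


Relative = 3.89 / 4.7 * 100 = 82.8%

82.8


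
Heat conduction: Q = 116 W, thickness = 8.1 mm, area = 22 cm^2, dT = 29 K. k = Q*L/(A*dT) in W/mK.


k = 116*8.1/1000/(22/10000*29) = 14.73 W/mK

14.73


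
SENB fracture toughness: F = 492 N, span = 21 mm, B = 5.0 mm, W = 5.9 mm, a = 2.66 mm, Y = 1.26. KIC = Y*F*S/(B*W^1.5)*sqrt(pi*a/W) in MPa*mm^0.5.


KIC = 1.26*492*21/(5.0*5.9^1.5)*sqrt(pi*2.66/5.9) = 216.22

216.22


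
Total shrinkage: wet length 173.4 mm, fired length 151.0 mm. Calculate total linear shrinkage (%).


TS = (173.4 - 151.0) / 173.4 * 100 = 12.92%

12.92


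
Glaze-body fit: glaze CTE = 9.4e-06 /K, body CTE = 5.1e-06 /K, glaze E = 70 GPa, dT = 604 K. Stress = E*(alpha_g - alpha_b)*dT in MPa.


Stress = 70*1000*(9.4e-06 - 5.1e-06)*604 = 181.8 MPa

181.8


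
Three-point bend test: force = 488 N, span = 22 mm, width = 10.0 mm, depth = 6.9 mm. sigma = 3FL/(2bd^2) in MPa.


sigma = 3*488*22/(2*10.0*6.9^2) = 33.8 MPa

33.8


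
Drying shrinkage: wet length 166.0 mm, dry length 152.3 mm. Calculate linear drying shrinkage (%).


DS = (166.0 - 152.3) / 166.0 * 100 = 8.25%

8.25


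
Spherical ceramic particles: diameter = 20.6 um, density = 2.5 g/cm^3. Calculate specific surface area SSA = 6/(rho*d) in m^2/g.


SSA = 6 / (2.5 * 20.6) = 0.117 m^2/g

0.117


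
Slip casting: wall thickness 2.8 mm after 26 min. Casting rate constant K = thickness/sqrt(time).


K = 2.8 / sqrt(26) = 2.8 / 5.099 = 0.549 mm/min^0.5

0.549


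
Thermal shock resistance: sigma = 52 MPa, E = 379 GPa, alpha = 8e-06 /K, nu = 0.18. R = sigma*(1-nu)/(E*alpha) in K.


R = 52*(1-0.18)/(379*1000*8e-06) = 14 K

14


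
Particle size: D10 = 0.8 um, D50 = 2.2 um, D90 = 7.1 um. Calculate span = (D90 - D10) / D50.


Span = (7.1 - 0.8) / 2.2 = 6.3 / 2.2 = 2.864

2.864


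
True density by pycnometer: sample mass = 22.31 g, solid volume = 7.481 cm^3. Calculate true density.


TD = 22.31 / 7.481 = 2.982 g/cm^3

2.982


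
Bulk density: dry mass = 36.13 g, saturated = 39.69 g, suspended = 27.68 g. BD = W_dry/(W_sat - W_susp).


BD = 36.13 / (39.69 - 27.68) = 36.13 / 12.01 = 3.008 g/cm^3

3.008


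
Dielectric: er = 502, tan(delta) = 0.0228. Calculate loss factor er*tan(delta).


Loss = 502 * 0.0228 = 11.446

11.446


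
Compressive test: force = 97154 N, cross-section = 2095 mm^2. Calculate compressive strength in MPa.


CS = 97154 / 2095 = 46.4 MPa

46.4


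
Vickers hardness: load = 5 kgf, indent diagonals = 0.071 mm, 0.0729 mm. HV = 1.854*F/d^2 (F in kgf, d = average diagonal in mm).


d_avg = (0.071+0.0729)/2 = 0.07195 mm
HV = 1.854*5/0.07195^2 = 1791

1791


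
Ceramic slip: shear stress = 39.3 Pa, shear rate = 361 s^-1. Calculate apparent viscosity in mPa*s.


eta = tau/gamma * 1000 = 39.3/361 * 1000 = 108.9 mPa*s

108.9


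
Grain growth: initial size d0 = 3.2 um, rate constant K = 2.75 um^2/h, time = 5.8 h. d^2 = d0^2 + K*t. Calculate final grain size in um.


d^2 = 3.2^2 + 2.75*5.8 = 26.19
d = sqrt(26.19) = 5.12 um

5.12


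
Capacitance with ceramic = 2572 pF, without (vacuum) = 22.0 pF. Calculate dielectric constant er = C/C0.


er = 2572 / 22.0 = 116.91

116.91


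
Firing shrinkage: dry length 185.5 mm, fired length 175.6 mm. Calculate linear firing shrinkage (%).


FS = (185.5 - 175.6) / 185.5 * 100 = 5.34%

5.34


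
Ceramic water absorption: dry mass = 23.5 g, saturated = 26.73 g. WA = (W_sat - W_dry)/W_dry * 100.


WA = (26.73 - 23.5) / 23.5 * 100 = 13.74%

13.74


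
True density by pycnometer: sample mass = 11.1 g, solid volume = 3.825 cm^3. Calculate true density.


TD = 11.1 / 3.825 = 2.902 g/cm^3

2.902


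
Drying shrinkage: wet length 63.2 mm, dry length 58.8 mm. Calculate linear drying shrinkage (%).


DS = (63.2 - 58.8) / 63.2 * 100 = 6.96%

6.96


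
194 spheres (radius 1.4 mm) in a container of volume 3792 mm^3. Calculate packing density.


V_sphere = 4/3*pi*1.4^3 = 11.494 mm^3
Total V = 194*11.494 = 2229.836 mm^3
PD = 2229.836 / 3792 = 0.588

0.588


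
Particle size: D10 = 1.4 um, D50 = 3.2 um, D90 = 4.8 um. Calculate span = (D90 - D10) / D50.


Span = (4.8 - 1.4) / 3.2 = 3.4 / 3.2 = 1.063

1.063


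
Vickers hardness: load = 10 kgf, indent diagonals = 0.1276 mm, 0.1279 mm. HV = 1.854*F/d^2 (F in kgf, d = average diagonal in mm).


d_avg = (0.1276+0.1279)/2 = 0.12775 mm
HV = 1.854*10/0.12775^2 = 1136

1136


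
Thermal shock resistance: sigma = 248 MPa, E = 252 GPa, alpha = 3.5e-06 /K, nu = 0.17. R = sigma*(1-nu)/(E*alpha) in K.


R = 248*(1-0.17)/(252*1000*3.5e-06) = 233 K

233


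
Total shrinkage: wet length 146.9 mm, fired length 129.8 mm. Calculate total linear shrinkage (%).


TS = (146.9 - 129.8) / 146.9 * 100 = 11.64%

11.64


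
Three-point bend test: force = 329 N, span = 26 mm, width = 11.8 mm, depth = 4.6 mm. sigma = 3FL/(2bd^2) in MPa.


sigma = 3*329*26/(2*11.8*4.6^2) = 51.4 MPa

51.4


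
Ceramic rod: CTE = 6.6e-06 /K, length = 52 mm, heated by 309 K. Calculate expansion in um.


dL = 6.6e-06 * 52 * 309 * 1000 = 106.049 um

106.049


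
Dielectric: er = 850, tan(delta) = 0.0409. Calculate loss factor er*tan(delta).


Loss = 850 * 0.0409 = 34.765

34.765


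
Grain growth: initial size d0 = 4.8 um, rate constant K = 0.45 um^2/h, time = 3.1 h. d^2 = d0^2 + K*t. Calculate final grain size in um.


d^2 = 4.8^2 + 0.45*3.1 = 24.435
d = sqrt(24.435) = 4.94 um

4.94


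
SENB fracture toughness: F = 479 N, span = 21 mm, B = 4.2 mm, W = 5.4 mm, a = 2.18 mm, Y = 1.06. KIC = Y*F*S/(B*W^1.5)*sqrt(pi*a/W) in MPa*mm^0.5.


KIC = 1.06*479*21/(4.2*5.4^1.5)*sqrt(pi*2.18/5.4) = 227.84

227.84


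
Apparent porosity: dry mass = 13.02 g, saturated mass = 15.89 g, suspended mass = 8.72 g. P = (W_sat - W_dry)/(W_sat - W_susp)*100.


P = (15.89 - 13.02) / (15.89 - 8.72) * 100 = 2.87 / 7.17 * 100 = 40.0%

40.0


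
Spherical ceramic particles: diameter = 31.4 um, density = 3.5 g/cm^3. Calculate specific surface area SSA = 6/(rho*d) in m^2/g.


SSA = 6 / (3.5 * 31.4) = 0.055 m^2/g

0.055


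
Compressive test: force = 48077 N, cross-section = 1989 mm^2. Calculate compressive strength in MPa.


CS = 48077 / 1989 = 24.2 MPa

24.2


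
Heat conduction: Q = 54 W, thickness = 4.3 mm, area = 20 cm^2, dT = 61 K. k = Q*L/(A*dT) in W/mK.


k = 54*4.3/1000/(20/10000*61) = 1.9 W/mK

1.9


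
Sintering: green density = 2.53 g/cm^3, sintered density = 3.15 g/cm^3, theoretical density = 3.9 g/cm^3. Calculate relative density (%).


Relative = 3.15 / 3.9 * 100 = 80.8%

80.8


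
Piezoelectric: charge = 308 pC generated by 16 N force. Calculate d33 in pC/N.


d33 = 308 / 16 = 19.3 pC/N

19.3


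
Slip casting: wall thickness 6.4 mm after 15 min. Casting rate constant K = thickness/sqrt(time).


K = 6.4 / sqrt(15) = 6.4 / 3.873 = 1.652 mm/min^0.5

1.652


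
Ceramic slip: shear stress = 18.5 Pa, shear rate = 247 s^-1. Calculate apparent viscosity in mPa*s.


eta = tau/gamma * 1000 = 18.5/247 * 1000 = 74.9 mPa*s

74.9


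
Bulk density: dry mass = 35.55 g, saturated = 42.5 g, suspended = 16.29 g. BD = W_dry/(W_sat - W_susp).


BD = 35.55 / (42.5 - 16.29) = 35.55 / 26.21 = 1.356 g/cm^3

1.356


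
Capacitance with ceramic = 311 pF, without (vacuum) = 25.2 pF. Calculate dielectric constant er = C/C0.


er = 311 / 25.2 = 12.34

12.34


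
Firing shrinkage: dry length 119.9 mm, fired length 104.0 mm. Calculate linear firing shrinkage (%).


FS = (119.9 - 104.0) / 119.9 * 100 = 13.26%

13.26


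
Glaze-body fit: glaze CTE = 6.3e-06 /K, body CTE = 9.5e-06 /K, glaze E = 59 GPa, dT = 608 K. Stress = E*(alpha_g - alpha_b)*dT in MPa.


Stress = 59*1000*(6.3e-06 - 9.5e-06)*608 = -114.8 MPa

-114.8


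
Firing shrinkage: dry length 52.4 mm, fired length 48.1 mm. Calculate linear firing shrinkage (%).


FS = (52.4 - 48.1) / 52.4 * 100 = 8.21%

8.21


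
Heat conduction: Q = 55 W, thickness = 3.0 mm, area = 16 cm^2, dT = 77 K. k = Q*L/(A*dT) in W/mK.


k = 55*3.0/1000/(16/10000*77) = 1.34 W/mK

1.34


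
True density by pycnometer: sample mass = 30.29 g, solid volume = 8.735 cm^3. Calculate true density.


TD = 30.29 / 8.735 = 3.468 g/cm^3

3.468


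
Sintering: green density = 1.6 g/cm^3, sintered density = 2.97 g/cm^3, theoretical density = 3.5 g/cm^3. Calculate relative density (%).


Relative = 2.97 / 3.5 * 100 = 84.9%

84.9


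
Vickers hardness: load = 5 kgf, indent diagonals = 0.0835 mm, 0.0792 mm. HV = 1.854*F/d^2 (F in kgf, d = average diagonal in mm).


d_avg = (0.0835+0.0792)/2 = 0.08135 mm
HV = 1.854*5/0.08135^2 = 1401

1401


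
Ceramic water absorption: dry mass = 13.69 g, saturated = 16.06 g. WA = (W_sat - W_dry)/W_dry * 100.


WA = (16.06 - 13.69) / 13.69 * 100 = 17.31%

17.31


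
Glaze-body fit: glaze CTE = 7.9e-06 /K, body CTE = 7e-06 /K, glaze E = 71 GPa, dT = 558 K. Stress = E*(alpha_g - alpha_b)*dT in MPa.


Stress = 71*1000*(7.9e-06 - 7e-06)*558 = 35.7 MPa

35.7


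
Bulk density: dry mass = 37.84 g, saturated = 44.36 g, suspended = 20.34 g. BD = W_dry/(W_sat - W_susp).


BD = 37.84 / (44.36 - 20.34) = 37.84 / 24.02 = 1.575 g/cm^3

1.575


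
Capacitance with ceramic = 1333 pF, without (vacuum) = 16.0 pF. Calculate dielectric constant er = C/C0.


er = 1333 / 16.0 = 83.31

83.31


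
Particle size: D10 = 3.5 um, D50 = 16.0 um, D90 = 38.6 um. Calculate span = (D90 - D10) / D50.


Span = (38.6 - 3.5) / 16.0 = 35.1 / 16.0 = 2.194

2.194


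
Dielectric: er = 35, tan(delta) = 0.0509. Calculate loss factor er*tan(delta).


Loss = 35 * 0.0509 = 1.782

1.782


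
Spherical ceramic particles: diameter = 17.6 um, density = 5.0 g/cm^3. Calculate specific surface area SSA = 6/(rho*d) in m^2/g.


SSA = 6 / (5.0 * 17.6) = 0.068 m^2/g

0.068


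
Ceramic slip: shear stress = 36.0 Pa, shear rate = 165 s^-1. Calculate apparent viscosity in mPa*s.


eta = tau/gamma * 1000 = 36.0/165 * 1000 = 218.2 mPa*s

218.2


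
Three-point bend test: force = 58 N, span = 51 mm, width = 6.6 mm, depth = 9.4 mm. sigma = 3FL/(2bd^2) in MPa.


sigma = 3*58*51/(2*6.6*9.4^2) = 7.6 MPa

7.6


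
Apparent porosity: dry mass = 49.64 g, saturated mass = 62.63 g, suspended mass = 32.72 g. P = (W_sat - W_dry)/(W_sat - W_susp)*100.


P = (62.63 - 49.64) / (62.63 - 32.72) * 100 = 12.99 / 29.91 * 100 = 43.4%

43.4


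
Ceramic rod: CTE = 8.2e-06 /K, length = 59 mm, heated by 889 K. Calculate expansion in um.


dL = 8.2e-06 * 59 * 889 * 1000 = 430.098 um

430.098


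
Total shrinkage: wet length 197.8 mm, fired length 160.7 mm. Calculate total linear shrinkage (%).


TS = (197.8 - 160.7) / 197.8 * 100 = 18.76%

18.76


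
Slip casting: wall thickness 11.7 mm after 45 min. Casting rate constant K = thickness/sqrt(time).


K = 11.7 / sqrt(45) = 11.7 / 6.7082 = 1.744 mm/min^0.5

1.744


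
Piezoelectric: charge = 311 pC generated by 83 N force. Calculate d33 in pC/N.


d33 = 311 / 83 = 3.7 pC/N

3.7


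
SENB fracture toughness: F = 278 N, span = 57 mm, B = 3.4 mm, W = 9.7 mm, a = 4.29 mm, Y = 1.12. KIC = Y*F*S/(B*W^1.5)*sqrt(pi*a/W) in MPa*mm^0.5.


KIC = 1.12*278*57/(3.4*9.7^1.5)*sqrt(pi*4.29/9.7) = 203.67

203.67


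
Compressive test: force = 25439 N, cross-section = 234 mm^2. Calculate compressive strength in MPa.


CS = 25439 / 234 = 108.7 MPa

108.7


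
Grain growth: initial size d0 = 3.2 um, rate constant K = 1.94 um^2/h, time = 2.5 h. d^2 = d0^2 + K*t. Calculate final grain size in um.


d^2 = 3.2^2 + 1.94*2.5 = 15.09
d = sqrt(15.09) = 3.88 um

3.88


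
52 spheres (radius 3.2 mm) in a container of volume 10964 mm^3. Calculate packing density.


V_sphere = 4/3*pi*3.2^3 = 137.2583 mm^3
Total V = 52*137.2583 = 7137.4316 mm^3
PD = 7137.4316 / 10964 = 0.651

0.651


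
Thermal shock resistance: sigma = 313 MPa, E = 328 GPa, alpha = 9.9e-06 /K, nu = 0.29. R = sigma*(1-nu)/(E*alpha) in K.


R = 313*(1-0.29)/(328*1000*9.9e-06) = 68 K

68


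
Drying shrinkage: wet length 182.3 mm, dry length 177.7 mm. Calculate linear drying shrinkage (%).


DS = (182.3 - 177.7) / 182.3 * 100 = 2.52%

2.52


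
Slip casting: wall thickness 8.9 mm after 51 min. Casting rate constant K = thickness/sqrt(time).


K = 8.9 / sqrt(51) = 8.9 / 7.1414 = 1.246 mm/min^0.5

1.246


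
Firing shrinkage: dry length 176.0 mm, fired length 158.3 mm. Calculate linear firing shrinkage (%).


FS = (176.0 - 158.3) / 176.0 * 100 = 10.06%

10.06


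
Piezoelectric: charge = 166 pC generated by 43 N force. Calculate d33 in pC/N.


d33 = 166 / 43 = 3.9 pC/N

3.9


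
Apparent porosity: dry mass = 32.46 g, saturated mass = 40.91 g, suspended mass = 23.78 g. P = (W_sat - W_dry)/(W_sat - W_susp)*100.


P = (40.91 - 32.46) / (40.91 - 23.78) * 100 = 8.45 / 17.13 * 100 = 49.3%

49.3


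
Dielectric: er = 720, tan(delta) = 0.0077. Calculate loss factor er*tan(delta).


Loss = 720 * 0.0077 = 5.544

5.544


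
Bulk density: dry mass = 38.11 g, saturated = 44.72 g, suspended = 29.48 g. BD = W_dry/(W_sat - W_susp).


BD = 38.11 / (44.72 - 29.48) = 38.11 / 15.24 = 2.501 g/cm^3

2.501


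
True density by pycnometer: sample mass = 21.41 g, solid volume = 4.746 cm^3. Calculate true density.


TD = 21.41 / 4.746 = 4.511 g/cm^3

4.511


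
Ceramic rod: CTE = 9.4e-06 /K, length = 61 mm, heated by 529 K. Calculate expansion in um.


dL = 9.4e-06 * 61 * 529 * 1000 = 303.329 um

303.329


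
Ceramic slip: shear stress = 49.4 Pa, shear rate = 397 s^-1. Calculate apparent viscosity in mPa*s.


eta = tau/gamma * 1000 = 49.4/397 * 1000 = 124.4 mPa*s

124.4


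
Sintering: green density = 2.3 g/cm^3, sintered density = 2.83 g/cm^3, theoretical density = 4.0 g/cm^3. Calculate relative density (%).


Relative = 2.83 / 4.0 * 100 = 70.8%

70.8


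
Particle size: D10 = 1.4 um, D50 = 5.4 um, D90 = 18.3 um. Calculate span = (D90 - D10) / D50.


Span = (18.3 - 1.4) / 5.4 = 16.9 / 5.4 = 3.13

3.13


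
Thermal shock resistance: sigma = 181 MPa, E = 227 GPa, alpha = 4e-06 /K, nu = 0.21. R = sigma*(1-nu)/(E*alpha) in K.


R = 181*(1-0.21)/(227*1000*4e-06) = 157 K

157


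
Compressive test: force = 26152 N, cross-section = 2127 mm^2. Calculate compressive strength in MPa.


CS = 26152 / 2127 = 12.3 MPa

12.3


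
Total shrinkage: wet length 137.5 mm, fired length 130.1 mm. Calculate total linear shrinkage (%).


TS = (137.5 - 130.1) / 137.5 * 100 = 5.38%

5.38


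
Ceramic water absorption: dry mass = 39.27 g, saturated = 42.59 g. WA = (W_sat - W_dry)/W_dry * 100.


WA = (42.59 - 39.27) / 39.27 * 100 = 8.45%

8.45


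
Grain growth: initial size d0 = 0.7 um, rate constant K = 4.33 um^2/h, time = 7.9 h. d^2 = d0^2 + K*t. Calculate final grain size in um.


d^2 = 0.7^2 + 4.33*7.9 = 34.697
d = sqrt(34.697) = 5.89 um

5.89


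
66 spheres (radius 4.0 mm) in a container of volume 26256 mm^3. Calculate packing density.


V_sphere = 4/3*pi*4.0^3 = 268.0826 mm^3
Total V = 66*268.0826 = 17693.4516 mm^3
PD = 17693.4516 / 26256 = 0.674

0.674


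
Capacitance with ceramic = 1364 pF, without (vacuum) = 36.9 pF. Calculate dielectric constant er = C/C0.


er = 1364 / 36.9 = 36.96

36.96
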